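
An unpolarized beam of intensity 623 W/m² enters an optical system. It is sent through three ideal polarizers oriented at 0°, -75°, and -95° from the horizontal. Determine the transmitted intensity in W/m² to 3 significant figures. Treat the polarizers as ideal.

I ≈ 18.4 W/m²

Unpolarized light through the first polarizer → I₁ = 623 W/m²/2 = 311.5 W/m², polarized at 0°.
I₂ = I₁ · cos²(75°) = 311.5 · 0.06699 = 20.87 W/m².
I₃ = I₂ · cos²(20°) = 20.87 · 0.883 = 18.43 W/m².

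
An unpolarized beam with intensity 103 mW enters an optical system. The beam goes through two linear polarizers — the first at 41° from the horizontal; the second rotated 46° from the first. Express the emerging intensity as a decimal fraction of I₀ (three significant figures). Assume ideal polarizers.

Unpolarized light through the first polarizer → I₁ = 103 mW/2 = 51.5 mW, polarized at 41°.
I₂ = I₁ · cos²(46°) = 51.5 · 0.4826 = 24.85 mW.
Transmitted fraction = 0.2413.

I/I₀ ≈ 0.241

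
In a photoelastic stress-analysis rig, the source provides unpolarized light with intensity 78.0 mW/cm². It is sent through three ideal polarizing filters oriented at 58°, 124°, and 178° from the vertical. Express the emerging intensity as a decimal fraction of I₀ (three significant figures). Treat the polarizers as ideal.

Unpolarized light through the first polarizer → I₁ = 78.0 mW/cm²/2 = 39 mW/cm², polarized at 58°.
I₂ = I₁ · cos²(66°) = 39 · 0.1654 = 6.452 mW/cm².
I₃ = I₂ · cos²(54°) = 6.452 · 0.3455 = 2.229 mW/cm².
Transmitted fraction = 0.02858.

I/I₀ ≈ 0.0286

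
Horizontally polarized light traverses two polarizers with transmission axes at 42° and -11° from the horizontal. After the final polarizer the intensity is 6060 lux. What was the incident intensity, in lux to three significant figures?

By Malus's law, I₁ = I₀ cos²(42° − 0°) = I₀ cos²(42°) = 0.5523 I₀.
I₂ = I₁ cos²(-11° − 42°) = 0.5523 I₀ · cos²(53°) = 0.2 I₀.
So 6060 lux = 0.2 I₀, giving I₀ = 6060/0.2 = 3.03e+04 lux.

I₀ ≈ 3.03e4 lux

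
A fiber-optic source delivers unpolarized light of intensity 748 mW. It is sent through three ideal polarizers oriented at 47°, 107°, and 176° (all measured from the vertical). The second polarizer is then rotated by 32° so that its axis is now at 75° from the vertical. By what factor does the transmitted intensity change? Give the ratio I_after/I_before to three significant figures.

Before rotation:
Unpolarized light through the first polarizer → I₁ = ½ I₀, now polarized at 47°.
I₂ = I₁ cos²(107° − 47°) = 0.5 I₀ · cos²(60°) = 0.125 I₀.
I₃ = I₂ cos²(176° − 107°) = 0.125 I₀ · cos²(69°) = 0.01605 I₀.
After rotation:
Unpolarized light through the first polarizer → I₁ = ½ I₀, now polarized at 47°.
I₂ = I₁ cos²(75° − 47°) = 0.5 I₀ · cos²(28°) = 0.3898 I₀.
Angle between axes 2 and 3: 79°. I₃ = 0.3898 I₀ · cos²(79°) = 0.01419 I₀.
Ratio = 0.01419 / 0.01605 = 0.884.

I_new/I_old ≈ 0.884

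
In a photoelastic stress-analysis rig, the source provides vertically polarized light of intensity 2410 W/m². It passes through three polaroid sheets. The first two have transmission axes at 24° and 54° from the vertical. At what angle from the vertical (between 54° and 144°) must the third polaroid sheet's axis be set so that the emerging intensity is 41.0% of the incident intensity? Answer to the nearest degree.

θ ≈ 90°

I₁ = I₀ cos²(24° − 0°) = I₀ cos²(24°) = 0.8346 I₀.
I₂ = I₁ cos²(54° − 24°) = 0.8346 I₀ · cos²(30°) = 0.6259 I₀.
Need I₃/I₀ = 0.41, so cos²(θ − 54°) = 0.41 / 0.6259 = 0.655.
θ − 54° = arccos(√0.655) = 36.0°, giving θ ≈ 54 + 36.0 = 90.0°.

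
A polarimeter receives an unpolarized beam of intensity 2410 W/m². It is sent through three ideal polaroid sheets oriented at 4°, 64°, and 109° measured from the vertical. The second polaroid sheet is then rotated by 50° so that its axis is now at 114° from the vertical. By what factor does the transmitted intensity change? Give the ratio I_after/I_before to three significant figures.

I_new/I_old ≈ 0.929

Before rotation:
Unpolarized light through the first polarizer → I₁ = ½ I₀, now polarized at 4°.
I₂ = I₁ cos²(64° − 4°) = 0.5 I₀ · cos²(60°) = 0.125 I₀.
I₃ = I₂ cos²(109° − 64°) = 0.125 I₀ · cos²(45°) = 0.0625 I₀.
After rotation:
Unpolarized light through the first polarizer → I₁ = ½ I₀, now polarized at 4°.
Angle between axes 1 and 2: 70°. I₂ = 0.5 I₀ · cos²(70°) = 0.05849 I₀.
I₃ = I₂ cos²(109° − 114°) = 0.05849 I₀ · cos²(5°) = 0.05804 I₀.
Ratio = 0.05804 / 0.0625 = 0.9287.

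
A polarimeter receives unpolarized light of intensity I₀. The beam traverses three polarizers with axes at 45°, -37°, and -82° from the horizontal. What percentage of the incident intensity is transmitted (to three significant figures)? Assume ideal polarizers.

Unpolarized light through the first polarizer → I₁ = ½ I₀, now polarized at 45°.
I₂ = I₁ cos²(-37° − 45°) = 0.5 I₀ · cos²(82°) = 0.009685 I₀.
I₃ = I₂ cos²(-82° + 37°) = 0.009685 I₀ · cos²(45°) = 0.004842 I₀.
That is 0.4842% of the incident intensity.

≈ 0.484%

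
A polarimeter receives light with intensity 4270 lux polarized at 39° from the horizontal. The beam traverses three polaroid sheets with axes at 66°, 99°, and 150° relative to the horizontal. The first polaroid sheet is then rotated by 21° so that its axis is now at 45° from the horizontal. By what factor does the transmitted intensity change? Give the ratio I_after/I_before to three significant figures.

I_new/I_old ≈ 0.612

Before rotation:
I₁ = I₀ cos²(66° − 39°) = I₀ cos²(27°) = 0.7939 I₀.
I₂ = I₁ cos²(99° − 66°) = 0.7939 I₀ · cos²(33°) = 0.5584 I₀.
I₃ = I₂ cos²(150° − 99°) = 0.5584 I₀ · cos²(51°) = 0.2212 I₀.
After rotation:
I₁ = I₀ cos²(45° − 39°) = I₀ cos²(6°) = 0.9891 I₀.
I₂ = I₁ cos²(99° − 45°) = 0.9891 I₀ · cos²(54°) = 0.3417 I₀.
I₃ = I₂ cos²(150° − 99°) = 0.3417 I₀ · cos²(51°) = 0.1353 I₀.
Ratio = 0.1353 / 0.2212 = 0.612.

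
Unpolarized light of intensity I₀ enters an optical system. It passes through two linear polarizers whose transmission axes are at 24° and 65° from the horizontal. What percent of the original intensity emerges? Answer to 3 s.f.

≈ 28.5%

Unpolarized light through the first polarizer → I₁ = ½ I₀, now polarized at 24°.
I₂ = I₁ cos²(65° − 24°) = 0.5 I₀ · cos²(41°) = 0.2848 I₀.
That is 28.48% of the incident intensity.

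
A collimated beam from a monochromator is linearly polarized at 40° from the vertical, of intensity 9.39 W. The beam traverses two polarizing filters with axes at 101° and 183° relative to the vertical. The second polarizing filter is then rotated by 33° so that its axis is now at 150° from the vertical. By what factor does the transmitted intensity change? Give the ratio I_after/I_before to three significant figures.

I_new/I_old ≈ 22.2

Before rotation:
I₁ = I₀ cos²(101° − 40°) = I₀ cos²(61°) = 0.235 I₀.
I₂ = I₁ cos²(183° − 101°) = 0.235 I₀ · cos²(82°) = 0.004553 I₀.
After rotation:
I₁ = I₀ cos²(101° − 40°) = I₀ cos²(61°) = 0.235 I₀.
I₂ = I₁ cos²(150° − 101°) = 0.235 I₀ · cos²(49°) = 0.1012 I₀.
Ratio = 0.1012 / 0.004553 = 22.22.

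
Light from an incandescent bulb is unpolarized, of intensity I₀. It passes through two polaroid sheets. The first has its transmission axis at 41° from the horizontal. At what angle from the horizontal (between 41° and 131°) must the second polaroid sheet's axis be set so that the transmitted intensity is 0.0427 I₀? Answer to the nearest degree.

θ ≈ 114°

Unpolarized light through the first polarizer → I₁ = ½ I₀, now polarized at 41°.
Need I₂/I₀ = 0.0427, so cos²(θ − 41°) = 0.0427 / 0.5 = 0.0854.
θ − 41° = arccos(√0.0854) = 73.0°, giving θ ≈ 41 + 73.0 = 114.0°.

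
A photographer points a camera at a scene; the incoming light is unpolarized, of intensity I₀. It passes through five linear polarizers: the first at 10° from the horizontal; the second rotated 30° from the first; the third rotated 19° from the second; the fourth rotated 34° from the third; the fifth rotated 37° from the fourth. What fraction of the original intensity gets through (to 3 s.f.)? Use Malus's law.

≈ 0.147 I₀

Unpolarized light through the first polarizer → I₁ = ½ I₀, now polarized at 10°.
I₂ = I₁ cos²(30°) = 0.5 · 0.75 I₀ = 0.375 I₀.
I₃ = I₂ cos²(19°) = 0.375 · 0.894 I₀ = 0.3353 I₀.
I₄ = I₃ cos²(34°) = 0.3353 · 0.6873 I₀ = 0.2304 I₀.
I₅ = I₄ cos²(37°) = 0.2304 · 0.6378 I₀ = 0.147 I₀.
Transmitted fraction = 0.147.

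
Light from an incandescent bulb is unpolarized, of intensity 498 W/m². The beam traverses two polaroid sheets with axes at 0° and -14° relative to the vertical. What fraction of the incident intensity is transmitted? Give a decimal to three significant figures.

I/I₀ ≈ 0.471

Unpolarized light through the first polarizer → I₁ = 498 W/m²/2 = 249 W/m², polarized at 0°.
I₂ = I₁ · cos²(14°) = 249 · 0.9415 = 234.4 W/m².
Transmitted fraction = 0.4707.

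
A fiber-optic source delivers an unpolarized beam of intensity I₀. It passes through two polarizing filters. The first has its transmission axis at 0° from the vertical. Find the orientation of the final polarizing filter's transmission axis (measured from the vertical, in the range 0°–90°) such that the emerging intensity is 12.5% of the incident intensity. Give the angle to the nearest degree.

Unpolarized light through the first polarizer → I₁ = ½ I₀, now polarized at 0°.
Need I₂/I₀ = 0.125, so cos²(θ − 0°) = 0.125 / 0.5 = 0.25.
θ − 0° = arccos(√0.25) = 60.0°, giving θ ≈ 0 + 60.0 = 60.0°.

θ ≈ 60°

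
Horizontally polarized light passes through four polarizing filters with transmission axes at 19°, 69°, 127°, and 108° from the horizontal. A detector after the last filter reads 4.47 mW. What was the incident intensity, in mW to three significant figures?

By Malus's law, I₁ = I₀ cos²(19° − 0°) = I₀ cos²(19°) = 0.894 I₀.
I₂ = I₁ cos²(69° − 19°) = 0.894 I₀ · cos²(50°) = 0.3694 I₀.
I₃ = I₂ cos²(127° − 69°) = 0.3694 I₀ · cos²(58°) = 0.1037 I₀.
I₄ = I₃ cos²(108° − 127°) = 0.1037 I₀ · cos²(19°) = 0.09273 I₀.
So 4.47 mW = 0.09273 I₀, giving I₀ = 4.47/0.09273 = 48.2 mW.

I₀ ≈ 48.2 mW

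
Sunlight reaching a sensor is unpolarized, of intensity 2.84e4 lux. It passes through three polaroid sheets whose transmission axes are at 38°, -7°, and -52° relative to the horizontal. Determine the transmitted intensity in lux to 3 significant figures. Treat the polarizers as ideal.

I ≈ 3550 lux

Unpolarized light through the first polarizer → I₁ = 2.84e4 lux/2 = 1.42e+04 lux, polarized at 38°.
I₂ = I₁ · cos²(45°) = 1.42e+04 · 0.5 = 7100 lux.
I₃ = I₂ · cos²(45°) = 7100 · 0.5 = 3550 lux.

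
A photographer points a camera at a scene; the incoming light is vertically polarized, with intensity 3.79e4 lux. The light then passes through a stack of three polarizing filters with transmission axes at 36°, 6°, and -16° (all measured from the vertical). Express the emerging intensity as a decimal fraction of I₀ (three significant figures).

I/I₀ ≈ 0.422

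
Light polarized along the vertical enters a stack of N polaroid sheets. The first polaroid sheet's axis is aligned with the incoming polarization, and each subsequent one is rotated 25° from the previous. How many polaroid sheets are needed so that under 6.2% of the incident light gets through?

First polarizer is aligned with the polarization: full transmission.
Each further stage multiplies by cos²(25°) = 0.8214.
After N polarizers: T = 0.8214^(N−1). Require T < 0.062 ⇒ N−1 > ln(0.062)/ln(0.8214) = 14.13, so N−1 ≥ 15 and N = 16.
Check: N=16 gives T = 0.05227 < 0.062; N=15 gives T = 0.06364.

N = 16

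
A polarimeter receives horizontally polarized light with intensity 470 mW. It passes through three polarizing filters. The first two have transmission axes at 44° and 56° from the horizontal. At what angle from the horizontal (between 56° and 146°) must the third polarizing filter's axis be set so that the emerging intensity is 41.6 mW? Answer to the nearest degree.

θ ≈ 121°

I₁ = I₀ cos²(44° − 0°) = I₀ cos²(44°) = 0.5174 I₀.
I₂ = I₁ cos²(56° − 44°) = 0.5174 I₀ · cos²(12°) = 0.4951 I₀.
Target fraction: 41.6 / 470 mW = 0.08851 of I₀.
Need I₃/I₀ = 0.08851, so cos²(θ − 56°) = 0.08851 / 0.4951 = 0.1788.
θ − 56° = arccos(√0.1788) = 65.0°, giving θ ≈ 56 + 65.0 = 121.0°.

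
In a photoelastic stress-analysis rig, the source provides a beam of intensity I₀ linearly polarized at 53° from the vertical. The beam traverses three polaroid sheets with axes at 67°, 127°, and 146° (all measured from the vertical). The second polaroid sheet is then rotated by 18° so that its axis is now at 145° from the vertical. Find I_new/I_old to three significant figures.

I_new/I_old ≈ 0.193

Before rotation:
I₁ = I₀ cos²(67° − 53°) = I₀ cos²(14°) = 0.9415 I₀.
I₂ = I₁ cos²(127° − 67°) = 0.9415 I₀ · cos²(60°) = 0.2354 I₀.
I₃ = I₂ cos²(146° − 127°) = 0.2354 I₀ · cos²(19°) = 0.2104 I₀.
After rotation:
I₁ = I₀ cos²(67° − 53°) = I₀ cos²(14°) = 0.9415 I₀.
I₂ = I₁ cos²(145° − 67°) = 0.9415 I₀ · cos²(78°) = 0.0407 I₀.
I₃ = I₂ cos²(146° − 145°) = 0.0407 I₀ · cos²(1°) = 0.04068 I₀.
Ratio = 0.04068 / 0.2104 = 0.1934.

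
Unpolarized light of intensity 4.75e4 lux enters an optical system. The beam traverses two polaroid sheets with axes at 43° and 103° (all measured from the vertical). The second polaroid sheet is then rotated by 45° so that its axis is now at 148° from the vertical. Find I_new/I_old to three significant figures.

I_new/I_old ≈ 0.268

Before rotation:
Unpolarized light through the first polarizer → I₁ = ½ I₀, now polarized at 43°.
I₂ = I₁ cos²(103° − 43°) = 0.5 I₀ · cos²(60°) = 0.125 I₀.
After rotation:
Unpolarized light through the first polarizer → I₁ = ½ I₀, now polarized at 43°.
Angle between axes 1 and 2: 75°. I₂ = 0.5 I₀ · cos²(75°) = 0.03349 I₀.
Ratio = 0.03349 / 0.125 = 0.2679.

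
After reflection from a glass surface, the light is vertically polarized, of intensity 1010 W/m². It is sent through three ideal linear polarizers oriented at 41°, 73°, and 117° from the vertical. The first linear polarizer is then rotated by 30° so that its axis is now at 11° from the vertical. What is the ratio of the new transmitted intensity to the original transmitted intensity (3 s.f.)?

I_new/I_old ≈ 0.518

Before rotation:
By Malus's law, I₁ = I₀ cos²(41° − 0°) = I₀ cos²(41°) = 0.5696 I₀.
I₂ = I₁ cos²(73° − 41°) = 0.5696 I₀ · cos²(32°) = 0.4096 I₀.
I₃ = I₂ cos²(117° − 73°) = 0.4096 I₀ · cos²(44°) = 0.212 I₀.
After rotation:
I₁ = I₀ cos²(11° − 0°) = I₀ cos²(11°) = 0.9636 I₀.
I₂ = I₁ cos²(73° − 11°) = 0.9636 I₀ · cos²(62°) = 0.2124 I₀.
I₃ = I₂ cos²(117° − 73°) = 0.2124 I₀ · cos²(44°) = 0.1099 I₀.
Ratio = 0.1099 / 0.212 = 0.5185.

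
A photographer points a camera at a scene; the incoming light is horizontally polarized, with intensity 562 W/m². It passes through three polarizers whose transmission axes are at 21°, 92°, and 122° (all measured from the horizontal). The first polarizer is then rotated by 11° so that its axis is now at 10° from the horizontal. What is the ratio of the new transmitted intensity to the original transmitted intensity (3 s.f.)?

I_new/I_old ≈ 0.203

Before rotation:
I₁ = I₀ cos²(21° − 0°) = I₀ cos²(21°) = 0.8716 I₀.
I₂ = I₁ cos²(92° − 21°) = 0.8716 I₀ · cos²(71°) = 0.09238 I₀.
I₃ = I₂ cos²(122° − 92°) = 0.09238 I₀ · cos²(30°) = 0.06929 I₀.
After rotation:
I₁ = I₀ cos²(10° − 0°) = I₀ cos²(10°) = 0.9698 I₀.
I₂ = I₁ cos²(92° − 10°) = 0.9698 I₀ · cos²(82°) = 0.01879 I₀.
I₃ = I₂ cos²(122° − 92°) = 0.01879 I₀ · cos²(30°) = 0.01409 I₀.
Ratio = 0.01409 / 0.06929 = 0.2033.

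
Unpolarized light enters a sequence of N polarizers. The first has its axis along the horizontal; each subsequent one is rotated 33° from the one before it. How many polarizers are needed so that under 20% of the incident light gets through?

N = 4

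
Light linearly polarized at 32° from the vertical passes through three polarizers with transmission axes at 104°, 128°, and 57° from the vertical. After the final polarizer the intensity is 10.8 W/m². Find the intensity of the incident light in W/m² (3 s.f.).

I₁ = I₀ cos²(104° − 32°) = I₀ cos²(72°) = 0.09549 I₀.
I₂ = I₁ cos²(128° − 104°) = 0.09549 I₀ · cos²(24°) = 0.07969 I₀.
I₃ = I₂ cos²(57° − 128°) = 0.07969 I₀ · cos²(71°) = 0.008447 I₀.
So 10.8 W/m² = 0.008447 I₀, giving I₀ = 10.8/0.008447 = 1279 W/m².

I₀ ≈ 1280 W/m²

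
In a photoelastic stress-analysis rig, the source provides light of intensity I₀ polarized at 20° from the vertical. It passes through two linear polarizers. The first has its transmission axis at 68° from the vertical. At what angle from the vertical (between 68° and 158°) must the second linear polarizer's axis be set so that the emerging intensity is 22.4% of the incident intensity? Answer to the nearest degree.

I₁ = I₀ cos²(68° − 20°) = I₀ cos²(48°) = 0.4477 I₀.
Need I₂/I₀ = 0.224, so cos²(θ − 68°) = 0.224 / 0.4477 = 0.5003.
θ − 68° = arccos(√0.5003) = 45.0°, giving θ ≈ 68 + 45.0 = 113.0°.

θ ≈ 113°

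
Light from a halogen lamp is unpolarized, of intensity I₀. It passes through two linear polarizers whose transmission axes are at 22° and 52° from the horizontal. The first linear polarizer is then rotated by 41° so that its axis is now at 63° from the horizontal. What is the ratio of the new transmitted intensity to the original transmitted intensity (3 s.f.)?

Before rotation:
Unpolarized light through the first polarizer → I₁ = ½ I₀, now polarized at 22°.
I₂ = I₁ cos²(52° − 22°) = 0.5 I₀ · cos²(30°) = 0.375 I₀.
After rotation:
Unpolarized light through the first polarizer → I₁ = ½ I₀, now polarized at 63°.
I₂ = I₁ cos²(52° − 63°) = 0.5 I₀ · cos²(11°) = 0.4818 I₀.
Ratio = 0.4818 / 0.375 = 1.285.

I_new/I_old ≈ 1.28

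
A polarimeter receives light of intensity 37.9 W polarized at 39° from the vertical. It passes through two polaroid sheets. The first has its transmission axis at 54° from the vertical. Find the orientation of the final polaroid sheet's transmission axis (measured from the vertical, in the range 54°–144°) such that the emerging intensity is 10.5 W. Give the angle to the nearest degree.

By Malus's law, I₁ = I₀ cos²(54° − 39°) = I₀ cos²(15°) = 0.933 I₀.
Target fraction: 10.5 / 37.9 W = 0.277 of I₀.
Need I₂/I₀ = 0.277, so cos²(θ − 54°) = 0.277 / 0.933 = 0.2969.
θ − 54° = arccos(√0.2969) = 57.0°, giving θ ≈ 54 + 57.0 = 111.0°.

θ ≈ 111°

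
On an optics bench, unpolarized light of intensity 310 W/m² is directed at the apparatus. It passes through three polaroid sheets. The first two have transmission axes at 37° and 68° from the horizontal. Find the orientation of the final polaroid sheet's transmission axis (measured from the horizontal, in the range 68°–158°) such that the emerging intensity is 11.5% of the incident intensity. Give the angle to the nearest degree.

θ ≈ 124°

Unpolarized light through the first polarizer → I₁ = ½ I₀, now polarized at 37°.
I₂ = I₁ cos²(68° − 37°) = 0.5 I₀ · cos²(31°) = 0.3674 I₀.
Need I₃/I₀ = 0.115, so cos²(θ − 68°) = 0.115 / 0.3674 = 0.313.
θ − 68° = arccos(√0.313) = 56.0°, giving θ ≈ 68 + 56.0 = 124.0°.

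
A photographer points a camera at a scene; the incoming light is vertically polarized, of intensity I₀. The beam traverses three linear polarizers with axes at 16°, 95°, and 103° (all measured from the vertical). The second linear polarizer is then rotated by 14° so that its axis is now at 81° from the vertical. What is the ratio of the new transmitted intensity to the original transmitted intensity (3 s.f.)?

Before rotation:
By Malus's law, I₁ = I₀ cos²(16° − 0°) = I₀ cos²(16°) = 0.924 I₀.
I₂ = I₁ cos²(95° − 16°) = 0.924 I₀ · cos²(79°) = 0.03364 I₀.
I₃ = I₂ cos²(103° − 95°) = 0.03364 I₀ · cos²(8°) = 0.03299 I₀.
After rotation:
I₁ = I₀ cos²(16° − 0°) = I₀ cos²(16°) = 0.924 I₀.
I₂ = I₁ cos²(81° − 16°) = 0.924 I₀ · cos²(65°) = 0.165 I₀.
I₃ = I₂ cos²(103° − 81°) = 0.165 I₀ · cos²(22°) = 0.1419 I₀.
Ratio = 0.1419 / 0.03299 = 4.301.

I_new/I_old ≈ 4.30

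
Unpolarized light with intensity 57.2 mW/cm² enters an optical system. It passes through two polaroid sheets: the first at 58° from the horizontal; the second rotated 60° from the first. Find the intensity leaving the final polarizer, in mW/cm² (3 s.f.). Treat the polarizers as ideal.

I ≈ 7.15 mW/cm²

Unpolarized light through the first polarizer → I₁ = 57.2 mW/cm²/2 = 28.6 mW/cm², polarized at 58°.
I₂ = I₁ · cos²(60°) = 28.6 · 0.25 = 7.15 mW/cm².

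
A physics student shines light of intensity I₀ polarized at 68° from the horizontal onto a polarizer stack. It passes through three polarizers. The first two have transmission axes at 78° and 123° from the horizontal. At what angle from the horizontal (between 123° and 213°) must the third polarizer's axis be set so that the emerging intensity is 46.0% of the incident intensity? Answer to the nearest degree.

I₁ = I₀ cos²(78° − 68°) = I₀ cos²(10°) = 0.9698 I₀.
I₂ = I₁ cos²(123° − 78°) = 0.9698 I₀ · cos²(45°) = 0.4849 I₀.
Need I₃/I₀ = 0.46, so cos²(θ − 123°) = 0.46 / 0.4849 = 0.9486.
θ − 123° = arccos(√0.9486) = 13.1°, giving θ ≈ 123 + 13.1 = 136.1°.

θ ≈ 136°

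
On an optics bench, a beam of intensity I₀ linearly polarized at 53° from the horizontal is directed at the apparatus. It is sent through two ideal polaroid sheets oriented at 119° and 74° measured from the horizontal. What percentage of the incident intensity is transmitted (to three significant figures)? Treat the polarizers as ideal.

By Malus's law, I₁ = I₀ cos²(119° − 53°) = I₀ cos²(66°) = 0.1654 I₀.
I₂ = I₁ cos²(74° − 119°) = 0.1654 I₀ · cos²(45°) = 0.08272 I₀.
That is 8.272% of the incident intensity.

≈ 8.27%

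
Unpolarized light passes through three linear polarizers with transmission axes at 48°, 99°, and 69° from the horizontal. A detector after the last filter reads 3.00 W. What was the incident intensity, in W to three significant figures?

Unpolarized light through the first polarizer → I₁ = ½ I₀, now polarized at 48°.
I₂ = I₁ cos²(99° − 48°) = 0.5 I₀ · cos²(51°) = 0.198 I₀.
I₃ = I₂ cos²(69° − 99°) = 0.198 I₀ · cos²(30°) = 0.1485 I₀.
So 3.00 W = 0.1485 I₀, giving I₀ = 3.00/0.1485 = 20.2 W.

I₀ ≈ 20.2 W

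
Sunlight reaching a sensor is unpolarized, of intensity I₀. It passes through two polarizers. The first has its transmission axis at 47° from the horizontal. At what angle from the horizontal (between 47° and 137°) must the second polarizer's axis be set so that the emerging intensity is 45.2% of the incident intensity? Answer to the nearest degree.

θ ≈ 65°

Unpolarized light through the first polarizer → I₁ = ½ I₀, now polarized at 47°.
Need I₂/I₀ = 0.452, so cos²(θ − 47°) = 0.452 / 0.5 = 0.904.
θ − 47° = arccos(√0.904) = 18.0°, giving θ ≈ 47 + 18.0 = 65.0°.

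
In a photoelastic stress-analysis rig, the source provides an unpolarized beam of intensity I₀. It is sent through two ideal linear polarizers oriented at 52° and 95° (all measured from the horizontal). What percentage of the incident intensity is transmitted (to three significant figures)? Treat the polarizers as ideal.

≈ 26.7%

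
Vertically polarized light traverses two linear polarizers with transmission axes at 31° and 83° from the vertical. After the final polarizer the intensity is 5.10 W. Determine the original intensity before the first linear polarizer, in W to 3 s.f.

I₀ ≈ 18.3 W

I₁ = I₀ cos²(31° − 0°) = I₀ cos²(31°) = 0.7347 I₀.
I₂ = I₁ cos²(83° − 31°) = 0.7347 I₀ · cos²(52°) = 0.2785 I₀.
So 5.10 W = 0.2785 I₀, giving I₀ = 5.10/0.2785 = 18.31 W.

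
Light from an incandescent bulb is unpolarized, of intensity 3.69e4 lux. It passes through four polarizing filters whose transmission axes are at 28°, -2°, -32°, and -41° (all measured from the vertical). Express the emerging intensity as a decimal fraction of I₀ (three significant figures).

Unpolarized light through the first polarizer → I₁ = 3.69e4 lux/2 = 1.845e+04 lux, polarized at 28°.
I₂ = I₁ · cos²(30°) = 1.845e+04 · 0.75 = 1.384e+04 lux.
I₃ = I₂ · cos²(30°) = 1.384e+04 · 0.75 = 1.038e+04 lux.
I₄ = I₃ · cos²(9°) = 1.038e+04 · 0.9755 = 1.012e+04 lux.
Transmitted fraction = 0.2744.

I/I₀ ≈ 0.274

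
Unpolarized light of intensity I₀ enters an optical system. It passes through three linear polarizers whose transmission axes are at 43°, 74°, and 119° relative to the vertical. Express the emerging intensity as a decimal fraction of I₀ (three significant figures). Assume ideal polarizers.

≈ 0.184 I₀

Unpolarized light through the first polarizer → I₁ = ½ I₀, now polarized at 43°.
I₂ = I₁ cos²(74° − 43°) = 0.5 I₀ · cos²(31°) = 0.3674 I₀.
I₃ = I₂ cos²(119° − 74°) = 0.3674 I₀ · cos²(45°) = 0.1837 I₀.
Transmitted fraction = 0.1837.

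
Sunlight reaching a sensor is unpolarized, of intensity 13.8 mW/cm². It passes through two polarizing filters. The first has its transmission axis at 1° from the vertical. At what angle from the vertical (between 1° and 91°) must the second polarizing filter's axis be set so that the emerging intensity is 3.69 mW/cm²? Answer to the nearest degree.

θ ≈ 44°

Unpolarized light through the first polarizer → I₁ = ½ I₀, now polarized at 1°.
Target fraction: 3.69 / 13.8 mW/cm² = 0.2674 of I₀.
Need I₂/I₀ = 0.2674, so cos²(θ − 1°) = 0.2674 / 0.5 = 0.5348.
θ − 1° = arccos(√0.5348) = 43.0°, giving θ ≈ 1 + 43.0 = 44.0°.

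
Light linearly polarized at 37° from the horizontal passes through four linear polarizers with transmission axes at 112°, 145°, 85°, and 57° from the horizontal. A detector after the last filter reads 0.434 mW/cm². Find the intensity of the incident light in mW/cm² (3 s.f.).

I₁ = I₀ cos²(112° − 37°) = I₀ cos²(75°) = 0.06699 I₀.
I₂ = I₁ cos²(145° − 112°) = 0.06699 I₀ · cos²(33°) = 0.04712 I₀.
I₃ = I₂ cos²(85° − 145°) = 0.04712 I₀ · cos²(60°) = 0.01178 I₀.
I₄ = I₃ cos²(57° − 85°) = 0.01178 I₀ · cos²(28°) = 0.009183 I₀.
So 0.434 mW/cm² = 0.009183 I₀, giving I₀ = 0.434/0.009183 = 47.26 mW/cm².

I₀ ≈ 47.3 mW/cm²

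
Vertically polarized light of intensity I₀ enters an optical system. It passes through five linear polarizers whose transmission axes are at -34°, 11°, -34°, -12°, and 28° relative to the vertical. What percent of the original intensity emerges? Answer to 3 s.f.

By Malus's law, I₁ = I₀ cos²(-34° − 0°) = I₀ cos²(34°) = 0.6873 I₀.
I₂ = I₁ cos²(11° + 34°) = 0.6873 I₀ · cos²(45°) = 0.3437 I₀.
I₃ = I₂ cos²(-34° − 11°) = 0.3437 I₀ · cos²(45°) = 0.1718 I₀.
I₄ = I₃ cos²(-12° + 34°) = 0.1718 I₀ · cos²(22°) = 0.1477 I₀.
I₅ = I₄ cos²(28° + 12°) = 0.1477 I₀ · cos²(40°) = 0.08668 I₀.
That is 8.668% of the incident intensity.

≈ 8.67%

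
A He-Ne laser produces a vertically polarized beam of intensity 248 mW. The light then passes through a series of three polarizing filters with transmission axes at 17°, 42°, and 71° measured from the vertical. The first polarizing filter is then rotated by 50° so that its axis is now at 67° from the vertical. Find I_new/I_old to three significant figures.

I_new/I_old ≈ 0.167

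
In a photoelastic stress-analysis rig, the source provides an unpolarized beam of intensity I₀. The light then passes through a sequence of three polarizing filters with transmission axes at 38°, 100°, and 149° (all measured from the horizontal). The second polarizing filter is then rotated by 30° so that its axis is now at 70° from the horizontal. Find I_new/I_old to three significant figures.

I_new/I_old ≈ 0.276

Before rotation:
Unpolarized light through the first polarizer → I₁ = ½ I₀, now polarized at 38°.
I₂ = I₁ cos²(100° − 38°) = 0.5 I₀ · cos²(62°) = 0.1102 I₀.
I₃ = I₂ cos²(149° − 100°) = 0.1102 I₀ · cos²(49°) = 0.04743 I₀.
After rotation:
Unpolarized light through the first polarizer → I₁ = ½ I₀, now polarized at 38°.
I₂ = I₁ cos²(70° − 38°) = 0.5 I₀ · cos²(32°) = 0.3596 I₀.
I₃ = I₂ cos²(149° − 70°) = 0.3596 I₀ · cos²(79°) = 0.01309 I₀.
Ratio = 0.01309 / 0.04743 = 0.276.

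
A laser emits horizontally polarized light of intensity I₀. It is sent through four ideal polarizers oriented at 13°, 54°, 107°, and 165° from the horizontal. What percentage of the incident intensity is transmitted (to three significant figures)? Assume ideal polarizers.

≈ 5.50%

I₁ = I₀ cos²(13° − 0°) = I₀ cos²(13°) = 0.9494 I₀.
I₂ = I₁ cos²(54° − 13°) = 0.9494 I₀ · cos²(41°) = 0.5408 I₀.
I₃ = I₂ cos²(107° − 54°) = 0.5408 I₀ · cos²(53°) = 0.1959 I₀.
I₄ = I₃ cos²(165° − 107°) = 0.1959 I₀ · cos²(58°) = 0.055 I₀.
That is 5.5% of the incident intensity.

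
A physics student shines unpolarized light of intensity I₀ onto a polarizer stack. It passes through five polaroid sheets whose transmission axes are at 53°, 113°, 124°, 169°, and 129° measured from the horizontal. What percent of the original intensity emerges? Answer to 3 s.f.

≈ 3.53%

Unpolarized light through the first polarizer → I₁ = ½ I₀, now polarized at 53°.
I₂ = I₁ cos²(113° − 53°) = 0.5 I₀ · cos²(60°) = 0.125 I₀.
I₃ = I₂ cos²(124° − 113°) = 0.125 I₀ · cos²(11°) = 0.1204 I₀.
I₄ = I₃ cos²(169° − 124°) = 0.1204 I₀ · cos²(45°) = 0.06022 I₀.
I₅ = I₄ cos²(129° − 169°) = 0.06022 I₀ · cos²(40°) = 0.03534 I₀.
That is 3.534% of the incident intensity.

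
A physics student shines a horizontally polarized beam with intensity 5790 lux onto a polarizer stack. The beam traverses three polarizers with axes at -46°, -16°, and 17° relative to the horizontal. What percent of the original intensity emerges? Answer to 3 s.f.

By Malus's law, I₁ = 5790 lux · cos²(46°) = 2794 lux.
I₂ = I₁ · cos²(30°) = 2794 · 0.75 = 2095 lux.
I₃ = I₂ · cos²(33°) = 2095 · 0.7034 = 1474 lux.
That is 25.46% of the incident intensity.

≈ 25.5%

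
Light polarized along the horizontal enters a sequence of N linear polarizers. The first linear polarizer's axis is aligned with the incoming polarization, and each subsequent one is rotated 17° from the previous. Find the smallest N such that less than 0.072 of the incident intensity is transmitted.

N = 31

First polarizer is aligned with the polarization: full transmission.
Each further stage multiplies by cos²(17°) = 0.9145.
After N polarizers: T = 0.9145^(N−1). Require T < 0.072 ⇒ N−1 > ln(0.072)/ln(0.9145) = 29.44, so N−1 ≥ 30 and N = 31.
Check: N=31 gives T = 0.06851 < 0.072; N=30 gives T = 0.07492.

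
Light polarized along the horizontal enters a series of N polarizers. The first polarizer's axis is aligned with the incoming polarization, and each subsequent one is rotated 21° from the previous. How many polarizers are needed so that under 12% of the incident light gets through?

First polarizer is aligned with the polarization: full transmission.
Each further stage multiplies by cos²(21°) = 0.8716.
After N polarizers: T = 0.8716^(N−1). Require T < 0.12 ⇒ N−1 > ln(0.12)/ln(0.8716) = 15.42, so N−1 ≥ 16 and N = 17.
Check: N=17 gives T = 0.1109 < 0.12; N=16 gives T = 0.1272.

N = 17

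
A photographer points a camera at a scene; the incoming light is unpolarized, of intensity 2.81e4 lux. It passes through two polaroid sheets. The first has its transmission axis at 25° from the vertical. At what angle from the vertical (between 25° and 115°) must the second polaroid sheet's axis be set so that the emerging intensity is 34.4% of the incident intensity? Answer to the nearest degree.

θ ≈ 59°

Unpolarized light through the first polarizer → I₁ = ½ I₀, now polarized at 25°.
Need I₂/I₀ = 0.344, so cos²(θ − 25°) = 0.344 / 0.5 = 0.688.
θ − 25° = arccos(√0.688) = 34.0°, giving θ ≈ 25 + 34.0 = 59.0°.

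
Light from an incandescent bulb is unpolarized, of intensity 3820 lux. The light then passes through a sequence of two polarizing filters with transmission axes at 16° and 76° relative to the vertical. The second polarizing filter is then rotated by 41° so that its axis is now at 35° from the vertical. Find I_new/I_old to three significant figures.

Before rotation:
Unpolarized light through the first polarizer → I₁ = ½ I₀, now polarized at 16°.
I₂ = I₁ cos²(76° − 16°) = 0.5 I₀ · cos²(60°) = 0.125 I₀.
After rotation:
Unpolarized light through the first polarizer → I₁ = ½ I₀, now polarized at 16°.
I₂ = I₁ cos²(35° − 16°) = 0.5 I₀ · cos²(19°) = 0.447 I₀.
Ratio = 0.447 / 0.125 = 3.576.

I_new/I_old ≈ 3.58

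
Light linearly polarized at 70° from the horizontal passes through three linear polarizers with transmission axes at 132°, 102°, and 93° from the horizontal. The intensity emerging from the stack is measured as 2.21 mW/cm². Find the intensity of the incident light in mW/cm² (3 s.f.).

By Malus's law, I₁ = I₀ cos²(132° − 70°) = I₀ cos²(62°) = 0.2204 I₀.
I₂ = I₁ cos²(102° − 132°) = 0.2204 I₀ · cos²(30°) = 0.1653 I₀.
I₃ = I₂ cos²(93° − 102°) = 0.1653 I₀ · cos²(9°) = 0.1613 I₀.
So 2.21 mW/cm² = 0.1613 I₀, giving I₀ = 2.21/0.1613 = 13.7 mW/cm².

I₀ ≈ 13.7 mW/cm²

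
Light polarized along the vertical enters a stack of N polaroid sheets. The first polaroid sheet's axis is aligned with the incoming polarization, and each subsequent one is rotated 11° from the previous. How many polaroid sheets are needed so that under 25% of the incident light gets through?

First polarizer is aligned with the polarization: full transmission.
Each further stage multiplies by cos²(11°) = 0.9636.
After N polarizers: T = 0.9636^(N−1). Require T < 0.25 ⇒ N−1 > ln(0.25)/ln(0.9636) = 37.38, so N−1 ≥ 38 and N = 39.
Check: N=39 gives T = 0.2443 < 0.25; N=38 gives T = 0.2535.

N = 39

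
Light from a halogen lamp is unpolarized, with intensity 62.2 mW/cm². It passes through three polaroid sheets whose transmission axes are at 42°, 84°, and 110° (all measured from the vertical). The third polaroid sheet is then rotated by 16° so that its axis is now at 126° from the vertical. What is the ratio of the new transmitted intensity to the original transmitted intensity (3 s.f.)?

I_new/I_old ≈ 0.684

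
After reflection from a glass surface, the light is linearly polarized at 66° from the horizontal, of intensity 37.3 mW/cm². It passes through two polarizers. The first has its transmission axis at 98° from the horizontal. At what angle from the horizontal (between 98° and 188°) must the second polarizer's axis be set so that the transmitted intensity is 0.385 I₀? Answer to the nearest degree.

I₁ = I₀ cos²(98° − 66°) = I₀ cos²(32°) = 0.7192 I₀.
Need I₂/I₀ = 0.385, so cos²(θ − 98°) = 0.385 / 0.7192 = 0.5353.
θ − 98° = arccos(√0.5353) = 43.0°, giving θ ≈ 98 + 43.0 = 141.0°.

θ ≈ 141°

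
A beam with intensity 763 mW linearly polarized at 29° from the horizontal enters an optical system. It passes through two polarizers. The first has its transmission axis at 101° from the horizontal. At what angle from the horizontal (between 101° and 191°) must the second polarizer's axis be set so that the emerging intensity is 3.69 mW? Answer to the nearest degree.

I₁ = I₀ cos²(101° − 29°) = I₀ cos²(72°) = 0.09549 I₀.
Target fraction: 3.69 / 763 mW = 0.004836 of I₀.
Need I₂/I₀ = 0.004836, so cos²(θ − 101°) = 0.004836 / 0.09549 = 0.05065.
θ − 101° = arccos(√0.05065) = 77.0°, giving θ ≈ 101 + 77.0 = 178.0°.

θ ≈ 178°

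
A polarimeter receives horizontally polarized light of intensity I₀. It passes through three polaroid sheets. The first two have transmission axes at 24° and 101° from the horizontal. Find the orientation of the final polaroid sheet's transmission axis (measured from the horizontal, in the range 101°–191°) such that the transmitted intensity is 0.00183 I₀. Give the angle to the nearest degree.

θ ≈ 179°

By Malus's law, I₁ = I₀ cos²(24° − 0°) = I₀ cos²(24°) = 0.8346 I₀.
I₂ = I₁ cos²(101° − 24°) = 0.8346 I₀ · cos²(77°) = 0.04223 I₀.
Need I₃/I₀ = 0.00183, so cos²(θ − 101°) = 0.00183 / 0.04223 = 0.04333.
θ − 101° = arccos(√0.04333) = 78.0°, giving θ ≈ 101 + 78.0 = 179.0°.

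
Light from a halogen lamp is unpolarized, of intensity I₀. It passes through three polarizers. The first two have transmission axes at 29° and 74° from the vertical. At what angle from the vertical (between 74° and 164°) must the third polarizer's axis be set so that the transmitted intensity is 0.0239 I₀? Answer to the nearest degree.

Unpolarized light through the first polarizer → I₁ = ½ I₀, now polarized at 29°.
I₂ = I₁ cos²(74° − 29°) = 0.5 I₀ · cos²(45°) = 0.25 I₀.
Need I₃/I₀ = 0.0239, so cos²(θ − 74°) = 0.0239 / 0.25 = 0.0956.
θ − 74° = arccos(√0.0956) = 72.0°, giving θ ≈ 74 + 72.0 = 146.0°.

θ ≈ 146°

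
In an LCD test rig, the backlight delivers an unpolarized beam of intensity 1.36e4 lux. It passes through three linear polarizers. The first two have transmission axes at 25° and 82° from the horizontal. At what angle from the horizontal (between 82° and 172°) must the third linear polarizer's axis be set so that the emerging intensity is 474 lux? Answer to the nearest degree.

θ ≈ 143°

Unpolarized light through the first polarizer → I₁ = ½ I₀, now polarized at 25°.
I₂ = I₁ cos²(82° − 25°) = 0.5 I₀ · cos²(57°) = 0.1483 I₀.
Target fraction: 474 / 1.36e4 lux = 0.03485 of I₀.
Need I₃/I₀ = 0.03485, so cos²(θ − 82°) = 0.03485 / 0.1483 = 0.235.
θ − 82° = arccos(√0.235) = 61.0°, giving θ ≈ 82 + 61.0 = 143.0°.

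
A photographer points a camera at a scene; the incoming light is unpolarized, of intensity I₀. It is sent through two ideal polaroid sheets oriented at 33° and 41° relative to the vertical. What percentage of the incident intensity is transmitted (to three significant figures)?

≈ 49.0%

Unpolarized light through the first polarizer → I₁ = ½ I₀, now polarized at 33°.
I₂ = I₁ cos²(41° − 33°) = 0.5 I₀ · cos²(8°) = 0.4903 I₀.
That is 49.03% of the incident intensity.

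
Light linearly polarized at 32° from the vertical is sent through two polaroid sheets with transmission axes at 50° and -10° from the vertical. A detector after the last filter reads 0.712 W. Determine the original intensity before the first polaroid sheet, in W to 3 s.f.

I₀ ≈ 3.15 W

I₁ = I₀ cos²(50° − 32°) = I₀ cos²(18°) = 0.9045 I₀.
I₂ = I₁ cos²(-10° − 50°) = 0.9045 I₀ · cos²(60°) = 0.2261 I₀.
So 0.712 W = 0.2261 I₀, giving I₀ = 0.712/0.2261 = 3.149 W.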